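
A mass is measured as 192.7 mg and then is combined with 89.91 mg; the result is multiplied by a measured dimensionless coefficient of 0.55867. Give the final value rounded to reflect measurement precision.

157.9 mg

192.7 mg + 89.91 mg = 282.61 mg; the sum is limited to 1 decimal place (4 s.f.).
Carrying full precision, 282.61 × 0.55867 = 157.8857287 mg; 0.55867 has 5 s.f., so the result keeps min(4, 5) = 4 s.f.
Rounded to 4 significant figures: 157.9 mg.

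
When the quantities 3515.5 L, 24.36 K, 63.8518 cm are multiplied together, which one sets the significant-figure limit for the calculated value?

24.36 K

3515.5 L → 5 s.f.; 24.36 K → 4 s.f.; 63.8518 cm → 6 s.f.
The fewest is 4 significant figures, from 24.36 K.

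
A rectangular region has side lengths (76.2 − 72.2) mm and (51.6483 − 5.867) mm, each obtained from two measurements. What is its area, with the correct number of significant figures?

1.8 × 10² mm²

76.2 − 72.2 = 4.0, limited to 1 d.p. → 2 s.f.; 51.6483 − 5.867 = 45.7813, limited to 3 d.p. → 5 s.f.
Carrying full precision, 4.0 × 45.7813 = 183.1252; keep min(2, 5) = 2 s.f.
Rounded to 2 significant figures: 1.8 × 10² mm².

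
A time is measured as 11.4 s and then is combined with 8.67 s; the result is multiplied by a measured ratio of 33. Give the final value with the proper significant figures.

11.4 s + 8.67 s = 20.07 s; the sum is limited to 1 decimal place (3 s.f.).
Carrying full precision, 20.07 × 33 = 662.31 s; 33 has 2 s.f., so the result keeps min(3, 2) = 2 s.f.
Rounded to 2 significant figures: 6.6 × 10² s.

6.6 × 10² s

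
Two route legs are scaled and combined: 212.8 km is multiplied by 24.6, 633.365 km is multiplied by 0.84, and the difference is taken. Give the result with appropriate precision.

4.70 × 10³ km

212.8 × 24.6 = 5234.88 → 5.23 × 10³ km (3 s.f., last digit at the 10^1 place).
633.365 × 0.84 = 532.0266 → 5.3 × 10² km (2 s.f., last digit at the 10^1 place).
Difference: 4702.8534 km; keep the coarser place, 10^1.
Result: 4.70 × 10³ km.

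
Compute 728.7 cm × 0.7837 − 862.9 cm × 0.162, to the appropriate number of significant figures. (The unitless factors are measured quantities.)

728.7 × 0.7837 = 571.08219 → 571.1 cm (4 s.f., last digit at the 10^-1 place).
862.9 × 0.162 = 139.7898 → 1.40 × 10^2 cm (3 s.f., last digit at the 10^0 place).
Difference: 431.29239 cm; keep the coarser place, 10^0.
Result: 431 cm.

431 cm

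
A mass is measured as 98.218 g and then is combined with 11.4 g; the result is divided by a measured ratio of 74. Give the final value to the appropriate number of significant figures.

98.218 g + 11.4 g = 109.618 g; the sum is limited to 1 decimal place (4 s.f.).
Carrying full precision, 109.618 ÷ 74 = 1.48132432432… g; 74 has 2 s.f., so the result keeps min(4, 2) = 2 s.f.
Rounded to 2 significant figures: 1.5 g.

1.5 g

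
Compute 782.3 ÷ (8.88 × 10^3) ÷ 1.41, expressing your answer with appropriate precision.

0.0625

782.3 ÷ (8.88 × 10^3) ÷ 1.41 = 0.0624800332247…
Multiplication/division keeps the fewest significant figures: 782.3 → 4 s.f., 8.88 × 10^3 → 3 s.f., 1.41 → 3 s.f.; limit is 3.
Rounded to 3 significant figures: 0.0625.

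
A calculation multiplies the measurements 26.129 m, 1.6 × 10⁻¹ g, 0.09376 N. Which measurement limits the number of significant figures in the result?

1.6 × 10⁻¹ g

26.129 m → 5 s.f.; 1.6 × 10⁻¹ g → 2 s.f.; 0.09376 N → 4 s.f.
The fewest is 2 significant figures, from 1.6 × 10⁻¹ g.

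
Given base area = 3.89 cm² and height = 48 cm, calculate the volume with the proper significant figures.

volume = 3.89 cm² × 48 cm = 186.72 cm³.
3.89 has 3 significant figures; 48 has 2.
Division/multiplication keeps the fewest: 2 significant figures.
Rounded: 1.9 × 10² cm³.

1.9 × 10² cm³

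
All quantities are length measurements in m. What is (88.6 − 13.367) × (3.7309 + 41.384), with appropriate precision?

3.39 × 10^3 m²

88.6 − 13.367 = 75.233, limited to 1 d.p. → 3 s.f.; 3.7309 + 41.384 = 45.1149, limited to 3 d.p. → 5 s.f.
Carrying full precision, 75.233 × 45.1149 = 3394.1292717; keep min(3, 5) = 3 s.f.
Rounded to 3 significant figures: 3.39 × 10^3 m².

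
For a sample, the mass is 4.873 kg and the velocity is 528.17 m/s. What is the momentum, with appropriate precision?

2574 kg·m/s

momentum = 4.873 kg × 528.17 m/s = 2573.77241 kg·m/s.
4.873 has 4 significant figures; 528.17 has 5.
Division/multiplication keeps the fewest: 4 significant figures.
Rounded: 2574 kg·m/s.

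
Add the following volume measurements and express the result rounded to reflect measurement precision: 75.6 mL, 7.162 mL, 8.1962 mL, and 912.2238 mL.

1003.2 mL

75.6 mL + 7.162 mL + 8.1962 mL + 912.2238 mL = 1003.1820 mL.
Addition/subtraction keeps the fewest decimal places: 75.6 → 1 decimal place, 7.162 → 3 decimal places, 8.1962 → 4 decimal places, 912.2238 → 4 decimal places; limit is 1.
Rounded to 1 decimal place: 1003.2 mL.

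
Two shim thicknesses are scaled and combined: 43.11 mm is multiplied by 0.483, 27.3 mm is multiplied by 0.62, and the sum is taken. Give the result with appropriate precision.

38 mm

43.11 × 0.483 = 20.82213 → 20.8 mm (3 s.f., last digit at the 10^-1 place).
27.3 × 0.62 = 16.926 → 17 mm (2 s.f., last digit at the 10^0 place).
Sum: 37.74813 mm; keep the coarser place, 10^0.
Result: 38 mm.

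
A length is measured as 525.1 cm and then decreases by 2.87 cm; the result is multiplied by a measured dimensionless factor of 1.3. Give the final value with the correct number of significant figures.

525.1 cm − 2.87 cm = 522.23 cm; the difference is limited to 1 decimal place (4 s.f.).
Carrying full precision, 522.23 × 1.3 = 678.899 cm; 1.3 has 2 s.f., so the result keeps min(4, 2) = 2 s.f.
Rounded to 2 significant figures: 6.8 × 10^2 cm.

6.8 × 10^2 cm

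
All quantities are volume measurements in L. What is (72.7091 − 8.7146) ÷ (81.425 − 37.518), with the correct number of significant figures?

72.7091 − 8.7146 = 63.9945, limited to 4 d.p. → 6 s.f.; 81.425 − 37.518 = 43.907, limited to 3 d.p. → 5 s.f.
Carrying full precision, 63.9945 ÷ 43.907 = 1.45750108183…; keep min(6, 5) = 5 s.f.
Rounded to 5 significant figures: 1.4575.

1.4575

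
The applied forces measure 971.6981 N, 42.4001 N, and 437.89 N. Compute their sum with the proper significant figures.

971.6981 N + 42.4001 N + 437.89 N = 1451.9882 N.
Addition/subtraction keeps the fewest decimal places: 971.6981 → 4 decimal places, 42.4001 → 4 decimal places, 437.89 → 2 decimal places; limit is 2.
Rounded to 2 decimal places: 1.45199 × 10³ N.

1.45199 × 10³ N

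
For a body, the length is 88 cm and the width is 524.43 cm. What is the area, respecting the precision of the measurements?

area = 88 cm × 524.43 cm = 46149.84 cm².
88 has 2 significant figures; 524.43 has 5.
Division/multiplication keeps the fewest: 2 significant figures.
Rounded: 4.6 × 10⁴ cm².

4.6 × 10⁴ cm²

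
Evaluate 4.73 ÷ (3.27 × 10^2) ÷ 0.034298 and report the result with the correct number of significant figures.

4.73 ÷ (3.27 × 10^2) ÷ 0.034298 = 0.421739804195…
Multiplication/division keeps the fewest significant figures: 4.73 → 3 s.f., 3.27 × 10^2 → 3 s.f., 0.034298 → 5 s.f.; limit is 3.
Rounded to 3 significant figures: 0.422.

0.422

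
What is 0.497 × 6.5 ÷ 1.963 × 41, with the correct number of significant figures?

67

0.497 × 6.5 ÷ 1.963 × 41 = 67.4735099338…
Multiplication/division keeps the fewest significant figures: 0.497 → 3 s.f., 6.5 → 2 s.f., 1.963 → 4 s.f., 41 → 2 s.f.; limit is 2.
Rounded to 2 significant figures: 67.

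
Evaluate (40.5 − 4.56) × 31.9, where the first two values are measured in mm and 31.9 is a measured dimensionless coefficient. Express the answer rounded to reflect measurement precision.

1.15 × 10^3 mm

40.5 mm − 4.56 mm = 35.94 mm; the difference is limited to 1 decimal place (3 s.f.).
Carrying full precision, 35.94 × 31.9 = 1146.486 mm; 31.9 has 3 s.f., so the result keeps min(3, 3) = 3 s.f.
Rounded to 3 significant figures: 1.15 × 10^3 mm.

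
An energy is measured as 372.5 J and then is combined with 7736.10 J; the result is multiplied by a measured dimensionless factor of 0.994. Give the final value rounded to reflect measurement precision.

372.5 J + 7736.10 J = 8108.60 J; the sum is limited to 1 decimal place (5 s.f.).
Carrying full precision, 8108.60 × 0.994 = 8059.9484 J; 0.994 has 3 s.f., so the result keeps min(5, 3) = 3 s.f.
Rounded to 3 significant figures: 8.06 × 10^3 J.

8.06 × 10^3 J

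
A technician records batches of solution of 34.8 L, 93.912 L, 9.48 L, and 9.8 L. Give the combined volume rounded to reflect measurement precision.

34.8 L + 93.912 L + 9.48 L + 9.8 L = 147.992 L.
Addition/subtraction keeps the fewest decimal places: 34.8 → 1 decimal place, 93.912 → 3 decimal places, 9.48 → 2 decimal places, 9.8 → 1 decimal place; limit is 1.
Rounded to 1 decimal place: 148.0 L.

148.0 L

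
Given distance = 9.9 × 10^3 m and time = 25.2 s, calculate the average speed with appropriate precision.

average speed = 9.9 × 10^3 m ÷ 25.2 s = 392.857142857… m/s.
9.9 × 10^3 has 2 significant figures; 25.2 has 3.
Division/multiplication keeps the fewest: 2 significant figures.
Rounded: 3.9 × 10^2 m/s.

3.9 × 10^2 m/s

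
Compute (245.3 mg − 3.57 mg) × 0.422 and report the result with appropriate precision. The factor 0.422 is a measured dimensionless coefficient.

102 mg

245.3 mg − 3.57 mg = 241.73 mg; the difference is limited to 1 decimal place (4 s.f.).
Carrying full precision, 241.73 × 0.422 = 102.01006 mg; 0.422 has 3 s.f., so the result keeps min(4, 3) = 3 s.f.
Rounded to 3 significant figures: 102 mg.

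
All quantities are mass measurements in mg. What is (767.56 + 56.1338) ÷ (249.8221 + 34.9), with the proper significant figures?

767.56 + 56.1338 = 823.6938, limited to 2 d.p. → 5 s.f.; 249.8221 + 34.9 = 284.7221, limited to 1 d.p. → 4 s.f.
Carrying full precision, 823.6938 ÷ 284.7221 = 2.8929745882…; keep min(5, 4) = 4 s.f.
Rounded to 4 significant figures: 2.893.

2.893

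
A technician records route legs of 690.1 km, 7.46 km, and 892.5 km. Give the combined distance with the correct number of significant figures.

1590.1 km

690.1 km + 7.46 km + 892.5 km = 1590.06 km.
Addition/subtraction keeps the fewest decimal places: 690.1 → 1 decimal place, 7.46 → 2 decimal places, 892.5 → 1 decimal place; limit is 1.
Rounded to 1 decimal place: 1590.1 km.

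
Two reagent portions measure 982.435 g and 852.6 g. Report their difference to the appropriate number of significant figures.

129.8 g

982.435 g − 852.6 g = 129.835 g.
Addition/subtraction keeps the fewest decimal places: 982.435 → 3 decimal places, 852.6 → 1 decimal place; limit is 1.
Rounded to 1 decimal place: 129.8 g.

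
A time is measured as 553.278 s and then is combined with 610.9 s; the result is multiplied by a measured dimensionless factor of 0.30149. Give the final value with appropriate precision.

553.278 s + 610.9 s = 1164.178 s; the sum is limited to 1 decimal place (5 s.f.).
Carrying full precision, 1164.178 × 0.30149 = 350.98802522 s; 0.30149 has 5 s.f., so the result keeps min(5, 5) = 5 s.f.
Rounded to 5 significant figures: 350.99 s.

350.99 s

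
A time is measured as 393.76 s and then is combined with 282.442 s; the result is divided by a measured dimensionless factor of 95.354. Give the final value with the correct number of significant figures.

393.76 s + 282.442 s = 676.202 s; the sum is limited to 2 decimal places (5 s.f.).
Carrying full precision, 676.202 ÷ 95.354 = 7.09149065587… s; 95.354 has 5 s.f., so the result keeps min(5, 5) = 5 s.f.
Rounded to 5 significant figures: 7.0915 s.

7.0915 s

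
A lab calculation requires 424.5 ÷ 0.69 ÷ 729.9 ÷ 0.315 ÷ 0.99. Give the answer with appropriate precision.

424.5 ÷ 0.69 ÷ 729.9 ÷ 0.315 ÷ 0.99 = 2.70283473661…
Multiplication/division keeps the fewest significant figures: 424.5 → 4 s.f., 0.69 → 2 s.f., 729.9 → 4 s.f., 0.315 → 3 s.f., 0.99 → 2 s.f.; limit is 2.
Rounded to 2 significant figures: 2.7.

2.7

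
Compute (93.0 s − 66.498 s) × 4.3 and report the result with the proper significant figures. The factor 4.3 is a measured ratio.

93.0 s − 66.498 s = 26.502 s; the difference is limited to 1 decimal place (3 s.f.).
Carrying full precision, 26.502 × 4.3 = 113.9586 s; 4.3 has 2 s.f., so the result keeps min(3, 2) = 2 s.f.
Rounded to 2 significant figures: 1.1 × 10² s.

1.1 × 10² s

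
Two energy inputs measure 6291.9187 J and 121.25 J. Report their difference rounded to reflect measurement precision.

6291.9187 J − 121.25 J = 6170.6687 J.
Addition/subtraction keeps the fewest decimal places: 6291.9187 → 4 decimal places, 121.25 → 2 decimal places; limit is 2.
Rounded to 2 decimal places: 6170.67 J.

6170.67 J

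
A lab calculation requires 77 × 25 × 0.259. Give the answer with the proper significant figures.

5.0 × 10^2

77 × 25 × 0.259 = 498.575
Multiplication/division keeps the fewest significant figures: 77 → 2 s.f., 25 → 2 s.f., 0.259 → 3 s.f.; limit is 2.
Rounded to 2 significant figures: 5.0 × 10^2.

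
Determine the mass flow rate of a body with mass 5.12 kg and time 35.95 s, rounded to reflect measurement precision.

mass flow rate = 5.12 kg ÷ 35.95 s = 0.142420027816… kg/s.
5.12 has 3 significant figures; 35.95 has 4.
Division/multiplication keeps the fewest: 3 significant figures.
Rounded: 0.142 kg/s.

0.142 kg/s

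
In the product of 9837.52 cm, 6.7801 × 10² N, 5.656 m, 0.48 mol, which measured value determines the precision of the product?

9837.52 cm → 6 s.f.; 6.7801 × 10² N → 5 s.f.; 5.656 m → 4 s.f.; 0.48 mol → 2 s.f.
The fewest is 2 significant figures, from 0.48 mol.

0.48 mol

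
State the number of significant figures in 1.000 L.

1.000: trailing zeros after a decimal point are significant.

4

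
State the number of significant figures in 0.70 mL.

0.70: leading zeros are not significant; trailing zeros after a decimal point are significant.

2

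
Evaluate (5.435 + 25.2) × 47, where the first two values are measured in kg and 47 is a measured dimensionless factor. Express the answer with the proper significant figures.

1.4 × 10³ kg

5.435 kg + 25.2 kg = 30.635 kg; the sum is limited to 1 decimal place (3 s.f.).
Carrying full precision, 30.635 × 47 = 1439.845 kg; 47 has 2 s.f., so the result keeps min(3, 2) = 2 s.f.
Rounded to 2 significant figures: 1.4 × 10³ kg.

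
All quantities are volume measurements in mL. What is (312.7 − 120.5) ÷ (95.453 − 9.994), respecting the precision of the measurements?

2.249

312.7 − 120.5 = 192.2, limited to 1 d.p. → 4 s.f.; 95.453 − 9.994 = 85.459, limited to 3 d.p. → 5 s.f.
Carrying full precision, 192.2 ÷ 85.459 = 2.24903169941…; keep min(4, 5) = 4 s.f.
Rounded to 4 significant figures: 2.249.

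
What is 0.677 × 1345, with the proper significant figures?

911

0.677 × 1345 = 910.565
Multiplication/division keeps the fewest significant figures: 0.677 → 3 s.f., 1345 → 4 s.f.; limit is 3.
Rounded to 3 significant figures: 911.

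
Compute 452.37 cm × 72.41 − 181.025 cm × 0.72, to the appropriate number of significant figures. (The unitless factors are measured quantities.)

452.37 × 72.41 = 32756.1117 → 3.276 × 10^4 cm (4 s.f., last digit at the 10^1 place).
181.025 × 0.72 = 130.338 → 1.3 × 10^2 cm (2 s.f., last digit at the 10^1 place).
Difference: 32625.7737 cm; keep the coarser place, 10^1.
Result: 3.263 × 10^4 cm.

3.263 × 10^4 cm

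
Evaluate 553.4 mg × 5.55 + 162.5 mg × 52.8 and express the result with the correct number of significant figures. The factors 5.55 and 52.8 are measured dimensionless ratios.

1.165 × 10^4 mg

553.4 × 5.55 = 3071.37 → 3.07 × 10^3 mg (3 s.f., last digit at the 10^1 place).
162.5 × 52.8 = 8580 → 8.58 × 10^3 mg (3 s.f., last digit at the 10^1 place).
Sum: 11651.37 mg; keep the coarser place, 10^1.
Result: 1.165 × 10^4 mg.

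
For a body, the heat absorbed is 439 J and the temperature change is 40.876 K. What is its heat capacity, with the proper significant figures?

heat capacity = 439 J ÷ 40.876 K = 10.7397984147… J/K.
439 has 3 significant figures; 40.876 has 5.
Division/multiplication keeps the fewest: 3 significant figures.
Rounded: 10.7 J/K.

10.7 J/K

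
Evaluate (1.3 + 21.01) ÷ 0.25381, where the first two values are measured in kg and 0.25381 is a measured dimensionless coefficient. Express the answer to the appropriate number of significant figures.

1.3 kg + 21.01 kg = 22.31 kg; the sum is limited to 1 decimal place (3 s.f.).
Carrying full precision, 22.31 ÷ 0.25381 = 87.9003979355… kg; 0.25381 has 5 s.f., so the result keeps min(3, 5) = 3 s.f.
Rounded to 3 significant figures: 87.9 kg.

87.9 kg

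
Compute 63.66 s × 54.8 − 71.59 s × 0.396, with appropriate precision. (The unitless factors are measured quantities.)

3.46 × 10³ s

63.66 × 54.8 = 3488.568 → 3.49 × 10³ s (3 s.f., last digit at the 10^1 place).
71.59 × 0.396 = 28.34964 → 28.3 s (3 s.f., last digit at the 10^-1 place).
Difference: 3460.21836 s; keep the coarser place, 10^1.
Result: 3.46 × 10³ s.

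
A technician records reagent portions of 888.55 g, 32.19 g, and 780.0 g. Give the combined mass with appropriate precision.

888.55 g + 32.19 g + 780.0 g = 1700.74 g.
Addition/subtraction keeps the fewest decimal places: 888.55 → 2 decimal places, 32.19 → 2 decimal places, 780.0 → 1 decimal place; limit is 1.
Rounded to 1 decimal place: 1700.7 g.

1700.7 g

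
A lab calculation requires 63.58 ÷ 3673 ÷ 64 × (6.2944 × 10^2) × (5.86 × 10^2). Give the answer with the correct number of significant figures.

1.0 × 10^2

63.58 ÷ 3673 ÷ 64 × (6.2944 × 10^2) × (5.86 × 10^2) = 99.7634766676…
Multiplication/division keeps the fewest significant figures: 63.58 → 4 s.f., 3673 → 4 s.f., 64 → 2 s.f., 6.2944 × 10^2 → 5 s.f., 5.86 × 10^2 → 3 s.f.; limit is 2.
Rounded to 2 significant figures: 1.0 × 10^2.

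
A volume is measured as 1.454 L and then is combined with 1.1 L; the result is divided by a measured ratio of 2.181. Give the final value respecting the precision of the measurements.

1.454 L + 1.1 L = 2.554 L; the sum is limited to 1 decimal place (2 s.f.).
Carrying full precision, 2.554 ÷ 2.181 = 1.17102246676… L; 2.181 has 4 s.f., so the result keeps min(2, 4) = 2 s.f.
Rounded to 2 significant figures: 1.2 L.

1.2 L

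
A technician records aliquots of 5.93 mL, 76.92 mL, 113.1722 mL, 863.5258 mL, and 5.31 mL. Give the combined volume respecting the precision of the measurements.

5.93 mL + 76.92 mL + 113.1722 mL + 863.5258 mL + 5.31 mL = 1064.8580 mL.
Addition/subtraction keeps the fewest decimal places: 5.93 → 2 decimal places, 76.92 → 2 decimal places, 113.1722 → 4 decimal places, 863.5258 → 4 decimal places, 5.31 → 2 decimal places; limit is 2.
Rounded to 2 decimal places: 1.06486 × 10^3 mL.

1.06486 × 10^3 mL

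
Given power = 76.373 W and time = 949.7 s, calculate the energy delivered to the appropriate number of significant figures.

energy delivered = 76.373 W × 949.7 s = 72531.4381 J.
76.373 has 5 significant figures; 949.7 has 4.
Division/multiplication keeps the fewest: 4 significant figures.
Rounded: 7.253 × 10^4 J.

7.253 × 10^4 J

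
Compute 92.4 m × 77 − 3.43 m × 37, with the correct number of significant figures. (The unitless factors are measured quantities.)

7.0 × 10³ m

92.4 × 77 = 7114.8 → 7.1 × 10³ m (2 s.f., last digit at the 10^2 place).
3.43 × 37 = 126.91 → 1.3 × 10² m (2 s.f., last digit at the 10^1 place).
Difference: 6987.89 m; keep the coarser place, 10^2.
Result: 7.0 × 10³ m.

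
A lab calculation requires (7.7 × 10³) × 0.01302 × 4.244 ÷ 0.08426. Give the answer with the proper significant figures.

5.0 × 10³

(7.7 × 10³) × 0.01302 × 4.244 ÷ 0.08426 = 5049.5843342…
Multiplication/division keeps the fewest significant figures: 7.7 × 10³ → 2 s.f., 0.01302 → 4 s.f., 4.244 → 4 s.f., 0.08426 → 4 s.f.; limit is 2.
Rounded to 2 significant figures: 5.0 × 10³.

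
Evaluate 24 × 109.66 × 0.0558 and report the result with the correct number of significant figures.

1.5 × 10²

24 × 109.66 × 0.0558 = 146.856672
Multiplication/division keeps the fewest significant figures: 24 → 2 s.f., 109.66 → 5 s.f., 0.0558 → 3 s.f.; limit is 2.
Rounded to 2 significant figures: 1.5 × 10².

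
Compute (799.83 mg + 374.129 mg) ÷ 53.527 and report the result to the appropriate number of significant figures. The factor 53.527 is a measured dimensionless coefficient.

799.83 mg + 374.129 mg = 1173.959 mg; the sum is limited to 2 decimal places (6 s.f.).
Carrying full precision, 1173.959 ÷ 53.527 = 21.9320903469… mg; 53.527 has 5 s.f., so the result keeps min(6, 5) = 5 s.f.
Rounded to 5 significant figures: 21.932 mg.

21.932 mg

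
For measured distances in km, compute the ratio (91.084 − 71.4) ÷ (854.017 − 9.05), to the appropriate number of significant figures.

0.0233

91.084 − 71.4 = 19.684, limited to 1 d.p. → 3 s.f.; 854.017 − 9.05 = 844.967, limited to 2 d.p. → 5 s.f.
Carrying full precision, 19.684 ÷ 844.967 = 0.0232955843246…; keep min(3, 5) = 3 s.f.
Rounded to 3 significant figures: 0.0233.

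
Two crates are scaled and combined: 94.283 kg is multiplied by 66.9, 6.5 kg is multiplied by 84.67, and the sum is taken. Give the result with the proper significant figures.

6.86 × 10^3 kg

94.283 × 66.9 = 6307.5327 → 6.31 × 10^3 kg (3 s.f., last digit at the 10^1 place).
6.5 × 84.67 = 550.355 → 5.5 × 10^2 kg (2 s.f., last digit at the 10^1 place).
Sum: 6857.8877 kg; keep the coarser place, 10^1.
Result: 6.86 × 10^3 kg.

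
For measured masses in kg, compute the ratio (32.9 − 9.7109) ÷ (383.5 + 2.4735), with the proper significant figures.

32.9 − 9.7109 = 23.1891, limited to 1 d.p. → 3 s.f.; 383.5 + 2.4735 = 385.9735, limited to 1 d.p. → 4 s.f.
Carrying full precision, 23.1891 ÷ 385.9735 = 0.0600795132308…; keep min(3, 4) = 3 s.f.
Rounded to 3 significant figures: 0.0601.

0.0601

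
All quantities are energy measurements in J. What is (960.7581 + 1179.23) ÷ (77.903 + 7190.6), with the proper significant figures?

0.29442

960.7581 + 1179.23 = 2139.9881, limited to 2 d.p. → 6 s.f.; 77.903 + 7190.6 = 7268.503, limited to 1 d.p. → 5 s.f.
Carrying full precision, 2139.9881 ÷ 7268.503 = 0.294419373563…; keep min(6, 5) = 5 s.f.
Rounded to 5 significant figures: 0.29442.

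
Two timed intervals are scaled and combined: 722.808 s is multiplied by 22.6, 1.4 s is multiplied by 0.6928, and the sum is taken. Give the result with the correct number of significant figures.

722.808 × 22.6 = 16335.4608 → 1.63 × 10⁴ s (3 s.f., last digit at the 10^2 place).
1.4 × 0.6928 = 0.96992 → 0.97 s (2 s.f., last digit at the 10^-2 place).
Sum: 16336.43072 s; keep the coarser place, 10^2.
Result: 1.63 × 10⁴ s.

1.63 × 10⁴ s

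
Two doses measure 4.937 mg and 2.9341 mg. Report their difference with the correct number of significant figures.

4.937 mg − 2.9341 mg = 2.0029 mg.
Addition/subtraction keeps the fewest decimal places: 4.937 → 3 decimal places, 2.9341 → 4 decimal places; limit is 3.
Rounded to 3 decimal places: 2.003 mg.

2.003 mg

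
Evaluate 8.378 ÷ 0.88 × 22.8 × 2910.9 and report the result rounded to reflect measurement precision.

8.378 ÷ 0.88 × 22.8 × 2910.9 = 631858.477909…
Multiplication/division keeps the fewest significant figures: 8.378 → 4 s.f., 0.88 → 2 s.f., 22.8 → 3 s.f., 2910.9 → 5 s.f.; limit is 2.
Rounded to 2 significant figures: 6.3 × 10⁵.

6.3 × 10⁵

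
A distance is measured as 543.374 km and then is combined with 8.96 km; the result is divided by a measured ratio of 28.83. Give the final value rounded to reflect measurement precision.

543.374 km + 8.96 km = 552.334 km; the sum is limited to 2 decimal places (5 s.f.).
Carrying full precision, 552.334 ÷ 28.83 = 19.1583073188… km; 28.83 has 4 s.f., so the result keeps min(5, 4) = 4 s.f.
Rounded to 4 significant figures: 19.16 km.

19.16 km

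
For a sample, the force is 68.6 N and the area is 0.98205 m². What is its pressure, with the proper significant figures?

pressure = 68.6 N ÷ 0.98205 m² = 69.8538770938… Pa.
68.6 has 3 significant figures; 0.98205 has 5.
Division/multiplication keeps the fewest: 3 significant figures.
Rounded: 69.9 Pa.

69.9 Pa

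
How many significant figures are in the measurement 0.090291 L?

0.090291: leading zeros are not significant; zeros between nonzero digits are significant.

5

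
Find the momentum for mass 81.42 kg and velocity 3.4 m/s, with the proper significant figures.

2.8 × 10^2 kg·m/s

momentum = 81.42 kg × 3.4 m/s = 276.828 kg·m/s.
81.42 has 4 significant figures; 3.4 has 2.
Division/multiplication keeps the fewest: 2 significant figures.
Rounded: 2.8 × 10^2 kg·m/s.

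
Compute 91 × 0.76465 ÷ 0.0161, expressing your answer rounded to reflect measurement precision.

91 × 0.76465 ÷ 0.0161 = 4321.93478261…
Multiplication/division keeps the fewest significant figures: 91 → 2 s.f., 0.76465 → 5 s.f., 0.0161 → 3 s.f.; limit is 2.
Rounded to 2 significant figures: 4.3 × 10^3.

4.3 × 10^3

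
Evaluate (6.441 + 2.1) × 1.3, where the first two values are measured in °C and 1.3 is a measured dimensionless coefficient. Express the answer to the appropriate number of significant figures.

6.441 °C + 2.1 °C = 8.541 °C; the sum is limited to 1 decimal place (2 s.f.).
Carrying full precision, 8.541 × 1.3 = 11.1033 °C; 1.3 has 2 s.f., so the result keeps min(2, 2) = 2 s.f.
Rounded to 2 significant figures: 11 °C.

11 °C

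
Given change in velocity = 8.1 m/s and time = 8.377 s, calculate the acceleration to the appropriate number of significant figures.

0.97 m/s²

acceleration = 8.1 m/s ÷ 8.377 s = 0.966933269667… m/s².
8.1 has 2 significant figures; 8.377 has 4.
Division/multiplication keeps the fewest: 2 significant figures.
Rounded: 0.97 m/s².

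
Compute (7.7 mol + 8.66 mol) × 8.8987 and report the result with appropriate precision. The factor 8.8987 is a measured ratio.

146 mol

7.7 mol + 8.66 mol = 16.36 mol; the sum is limited to 1 decimal place (3 s.f.).
Carrying full precision, 16.36 × 8.8987 = 145.582732 mol; 8.8987 has 5 s.f., so the result keeps min(3, 5) = 3 s.f.
Rounded to 3 significant figures: 146 mol.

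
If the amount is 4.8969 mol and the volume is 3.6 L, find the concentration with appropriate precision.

concentration = 4.8969 mol ÷ 3.6 L = 1.36025 mol/L.
4.8969 has 5 significant figures; 3.6 has 2.
Division/multiplication keeps the fewest: 2 significant figures.
Rounded: 1.4 mol/L.

1.4 mol/L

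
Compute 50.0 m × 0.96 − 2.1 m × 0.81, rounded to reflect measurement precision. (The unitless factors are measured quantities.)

46 m

50.0 × 0.96 = 48 → 48 m (2 s.f., last digit at the 10^0 place).
2.1 × 0.81 = 1.701 → 1.7 m (2 s.f., last digit at the 10^-1 place).
Difference: 46.299 m; keep the coarser place, 10^0.
Result: 46 m.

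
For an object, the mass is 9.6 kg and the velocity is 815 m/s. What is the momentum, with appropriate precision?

7.8 × 10³ kg·m/s

momentum = 9.6 kg × 815 m/s = 7824 kg·m/s.
9.6 has 2 significant figures; 815 has 3.
Division/multiplication keeps the fewest: 2 significant figures.
Rounded: 7.8 × 10³ kg·m/s.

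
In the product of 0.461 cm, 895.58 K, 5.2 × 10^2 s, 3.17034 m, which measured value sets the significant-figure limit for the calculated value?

0.461 cm → 3 s.f.; 895.58 K → 5 s.f.; 5.2 × 10^2 s → 2 s.f.; 3.17034 m → 6 s.f.
The fewest is 2 significant figures, from 5.2 × 10^2 s.

5.2 × 10^2 s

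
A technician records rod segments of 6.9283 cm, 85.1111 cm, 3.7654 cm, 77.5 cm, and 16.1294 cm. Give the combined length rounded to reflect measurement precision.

6.9283 cm + 85.1111 cm + 3.7654 cm + 77.5 cm + 16.1294 cm = 189.4342 cm.
Addition/subtraction keeps the fewest decimal places: 6.9283 → 4 decimal places, 85.1111 → 4 decimal places, 3.7654 → 4 decimal places, 77.5 → 1 decimal place, 16.1294 → 4 decimal places; limit is 1.
Rounded to 1 decimal place: 1.894 × 10^2 cm.

1.894 × 10^2 cm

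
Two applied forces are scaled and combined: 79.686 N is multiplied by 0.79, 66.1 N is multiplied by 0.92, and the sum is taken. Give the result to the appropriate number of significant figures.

124 N

79.686 × 0.79 = 62.95194 → 63 N (2 s.f., last digit at the 10^0 place).
66.1 × 0.92 = 60.812 → 61 N (2 s.f., last digit at the 10^0 place).
Sum: 123.76394 N; keep the coarser place, 10^0.
Result: 124 N.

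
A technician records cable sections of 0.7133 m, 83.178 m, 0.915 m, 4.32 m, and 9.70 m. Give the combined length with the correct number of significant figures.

98.83 m

0.7133 m + 83.178 m + 0.915 m + 4.32 m + 9.70 m = 98.8263 m.
Addition/subtraction keeps the fewest decimal places: 0.7133 → 4 decimal places, 83.178 → 3 decimal places, 0.915 → 3 decimal places, 4.32 → 2 decimal places, 9.70 → 2 decimal places; limit is 2.
Rounded to 2 decimal places: 98.83 m.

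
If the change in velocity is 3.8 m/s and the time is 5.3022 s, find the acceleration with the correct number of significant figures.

acceleration = 3.8 m/s ÷ 5.3022 s = 0.716683640753… m/s².
3.8 has 2 significant figures; 5.3022 has 5.
Division/multiplication keeps the fewest: 2 significant figures.
Rounded: 0.72 m/s².

0.72 m/s²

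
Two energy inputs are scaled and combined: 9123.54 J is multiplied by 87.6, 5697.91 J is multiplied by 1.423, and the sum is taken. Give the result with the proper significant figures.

8.07 × 10^5 J

9123.54 × 87.6 = 799222.104 → 7.99 × 10^5 J (3 s.f., last digit at the 10^3 place).
5697.91 × 1.423 = 8108.12593 → 8108 J (4 s.f., last digit at the 10^0 place).
Sum: 807330.22993 J; keep the coarser place, 10^3.
Result: 8.07 × 10^5 J.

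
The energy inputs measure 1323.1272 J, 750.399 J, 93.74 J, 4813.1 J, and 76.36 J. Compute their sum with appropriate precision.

7056.7 J

1323.1272 J + 750.399 J + 93.74 J + 4813.1 J + 76.36 J = 7056.7262 J.
Addition/subtraction keeps the fewest decimal places: 1323.1272 → 4 decimal places, 750.399 → 3 decimal places, 93.74 → 2 decimal places, 4813.1 → 1 decimal place, 76.36 → 2 decimal places; limit is 1.
Rounded to 1 decimal place: 7056.7 J.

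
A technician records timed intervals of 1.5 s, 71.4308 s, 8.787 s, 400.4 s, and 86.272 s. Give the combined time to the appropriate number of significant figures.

568.4 s

1.5 s + 71.4308 s + 8.787 s + 400.4 s + 86.272 s = 568.3898 s.
Addition/subtraction keeps the fewest decimal places: 1.5 → 1 decimal place, 71.4308 → 4 decimal places, 8.787 → 3 decimal places, 400.4 → 1 decimal place, 86.272 → 3 decimal places; limit is 1.
Rounded to 1 decimal place: 568.4 s.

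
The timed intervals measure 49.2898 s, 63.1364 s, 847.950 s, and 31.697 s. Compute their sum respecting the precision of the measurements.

992.073 s

49.2898 s + 63.1364 s + 847.950 s + 31.697 s = 992.0732 s.
Addition/subtraction keeps the fewest decimal places: 49.2898 → 4 decimal places, 63.1364 → 4 decimal places, 847.950 → 3 decimal places, 31.697 → 3 decimal places; limit is 3.
Rounded to 3 decimal places: 992.073 s.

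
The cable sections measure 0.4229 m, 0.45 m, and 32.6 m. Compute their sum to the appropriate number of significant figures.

33.5 m

0.4229 m + 0.45 m + 32.6 m = 33.4729 m.
Addition/subtraction keeps the fewest decimal places: 0.4229 → 4 decimal places, 0.45 → 2 decimal places, 32.6 → 1 decimal place; limit is 1.
Rounded to 1 decimal place: 33.5 m.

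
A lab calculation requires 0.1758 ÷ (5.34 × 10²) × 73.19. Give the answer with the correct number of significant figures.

0.0241

0.1758 ÷ (5.34 × 10²) × 73.19 = 0.0240951348315…
Multiplication/division keeps the fewest significant figures: 0.1758 → 4 s.f., 5.34 × 10² → 3 s.f., 73.19 → 4 s.f.; limit is 3.
Rounded to 3 significant figures: 0.0241.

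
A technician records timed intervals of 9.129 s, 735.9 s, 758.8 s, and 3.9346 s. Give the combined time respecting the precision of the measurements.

1507.8 s

9.129 s + 735.9 s + 758.8 s + 3.9346 s = 1507.7636 s.
Addition/subtraction keeps the fewest decimal places: 9.129 → 3 decimal places, 735.9 → 1 decimal place, 758.8 → 1 decimal place, 3.9346 → 4 decimal places; limit is 1.
Rounded to 1 decimal place: 1507.8 s.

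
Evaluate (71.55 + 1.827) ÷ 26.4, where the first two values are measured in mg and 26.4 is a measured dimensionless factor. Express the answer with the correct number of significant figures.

71.55 mg + 1.827 mg = 73.377 mg; the sum is limited to 2 decimal places (4 s.f.).
Carrying full precision, 73.377 ÷ 26.4 = 2.77943181818… mg; 26.4 has 3 s.f., so the result keeps min(4, 3) = 3 s.f.
Rounded to 3 significant figures: 2.78 mg.

2.78 mg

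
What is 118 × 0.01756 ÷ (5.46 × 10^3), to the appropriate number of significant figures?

118 × 0.01756 ÷ (5.46 × 10^3) = 0.000379501831502…
Multiplication/division keeps the fewest significant figures: 118 → 3 s.f., 0.01756 → 4 s.f., 5.46 × 10^3 → 3 s.f.; limit is 3.
Rounded to 3 significant figures: 3.80 × 10^-4.

3.80 × 10^-4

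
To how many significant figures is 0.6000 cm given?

4

0.6000: leading zeros are not significant; trailing zeros after a decimal point are significant.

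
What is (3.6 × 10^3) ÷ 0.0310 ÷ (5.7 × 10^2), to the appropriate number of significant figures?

2.0 × 10^2

(3.6 × 10^3) ÷ 0.0310 ÷ (5.7 × 10^2) = 203.735144312…
Multiplication/division keeps the fewest significant figures: 3.6 × 10^3 → 2 s.f., 0.0310 → 3 s.f., 5.7 × 10^2 → 2 s.f.; limit is 2.
Rounded to 2 significant figures: 2.0 × 10^2.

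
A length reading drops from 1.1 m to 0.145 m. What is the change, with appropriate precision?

1.1 m − 0.145 m = 0.955 m.
Addition/subtraction keeps the fewest decimal places: 1.1 → 1 decimal place, 0.145 → 3 decimal places; limit is 1.
Rounded to 1 decimal place: 1.0 m.

1.0 m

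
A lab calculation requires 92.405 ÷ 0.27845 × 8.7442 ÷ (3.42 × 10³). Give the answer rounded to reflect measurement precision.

92.405 ÷ 0.27845 × 8.7442 ÷ (3.42 × 10³) = 0.848481202858…
Multiplication/division keeps the fewest significant figures: 92.405 → 5 s.f., 0.27845 → 5 s.f., 8.7442 → 5 s.f., 3.42 × 10³ → 3 s.f.; limit is 3.
Rounded to 3 significant figures: 0.848.

0.848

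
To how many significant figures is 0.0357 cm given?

3

0.0357: leading zeros are not significant.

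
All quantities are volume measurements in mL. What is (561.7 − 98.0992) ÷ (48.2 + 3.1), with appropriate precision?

9.04

561.7 − 98.0992 = 463.6008, limited to 1 d.p. → 4 s.f.; 48.2 + 3.1 = 51.3, limited to 1 d.p. → 3 s.f.
Carrying full precision, 463.6008 ÷ 51.3 = 9.03705263158…; keep min(4, 3) = 3 s.f.
Rounded to 3 significant figures: 9.04.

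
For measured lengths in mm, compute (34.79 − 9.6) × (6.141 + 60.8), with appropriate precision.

1.69 × 10³ mm²

34.79 − 9.6 = 25.19, limited to 1 d.p. → 3 s.f.; 6.141 + 60.8 = 66.941, limited to 1 d.p. → 3 s.f.
Carrying full precision, 25.19 × 66.941 = 1686.24379; keep min(3, 3) = 3 s.f.
Rounded to 3 significant figures: 1.69 × 10³ mm².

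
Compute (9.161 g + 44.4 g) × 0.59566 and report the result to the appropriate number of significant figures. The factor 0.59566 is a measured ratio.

31.9 g

9.161 g + 44.4 g = 53.561 g; the sum is limited to 1 decimal place (3 s.f.).
Carrying full precision, 53.561 × 0.59566 = 31.90414526 g; 0.59566 has 5 s.f., so the result keeps min(3, 5) = 3 s.f.
Rounded to 3 significant figures: 31.9 g.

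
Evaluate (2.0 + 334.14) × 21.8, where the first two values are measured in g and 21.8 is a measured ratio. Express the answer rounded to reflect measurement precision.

7.33 × 10³ g

2.0 g + 334.14 g = 336.14 g; the sum is limited to 1 decimal place (4 s.f.).
Carrying full precision, 336.14 × 21.8 = 7327.852 g; 21.8 has 3 s.f., so the result keeps min(4, 3) = 3 s.f.
Rounded to 3 significant figures: 7.33 × 10³ g.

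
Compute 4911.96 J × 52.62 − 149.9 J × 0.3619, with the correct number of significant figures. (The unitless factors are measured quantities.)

2.584 × 10^5 J

4911.96 × 52.62 = 258467.3352 → 2.585 × 10^5 J (4 s.f., last digit at the 10^2 place).
149.9 × 0.3619 = 54.24881 → 54.25 J (4 s.f., last digit at the 10^-2 place).
Difference: 258413.08639 J; keep the coarser place, 10^2.
Result: 2.584 × 10^5 J.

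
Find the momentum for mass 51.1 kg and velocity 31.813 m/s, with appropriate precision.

1.63 × 10^3 kg·m/s

momentum = 51.1 kg × 31.813 m/s = 1625.6443 kg·m/s.
51.1 has 3 significant figures; 31.813 has 5.
Division/multiplication keeps the fewest: 3 significant figures.
Rounded: 1.63 × 10^3 kg·m/s.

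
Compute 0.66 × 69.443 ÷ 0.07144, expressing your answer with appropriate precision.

6.4 × 10^2

0.66 × 69.443 ÷ 0.07144 = 641.550671892…
Multiplication/division keeps the fewest significant figures: 0.66 → 2 s.f., 69.443 → 5 s.f., 0.07144 → 4 s.f.; limit is 2.
Rounded to 2 significant figures: 6.4 × 10^2.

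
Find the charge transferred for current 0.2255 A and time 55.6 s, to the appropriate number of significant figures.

12.5 C

charge transferred = 0.2255 A × 55.6 s = 12.5378 C.
0.2255 has 4 significant figures; 55.6 has 3.
Division/multiplication keeps the fewest: 3 significant figures.
Rounded: 12.5 C.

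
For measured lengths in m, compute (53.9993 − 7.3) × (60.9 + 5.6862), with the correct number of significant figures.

53.9993 − 7.3 = 46.6993, limited to 1 d.p. → 3 s.f.; 60.9 + 5.6862 = 66.5862, limited to 1 d.p. → 3 s.f.
Carrying full precision, 46.6993 × 66.5862 = 3109.52892966; keep min(3, 3) = 3 s.f.
Rounded to 3 significant figures: 3.11 × 10³ m².

3.11 × 10³ m²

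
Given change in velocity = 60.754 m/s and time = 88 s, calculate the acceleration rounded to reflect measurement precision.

0.69 m/s²

acceleration = 60.754 m/s ÷ 88 s = 0.690386363636… m/s².
60.754 has 5 significant figures; 88 has 2.
Division/multiplication keeps the fewest: 2 significant figures.
Rounded: 0.69 m/s².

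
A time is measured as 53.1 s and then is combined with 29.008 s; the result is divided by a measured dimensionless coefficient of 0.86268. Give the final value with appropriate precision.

53.1 s + 29.008 s = 82.108 s; the sum is limited to 1 decimal place (3 s.f.).
Carrying full precision, 82.108 ÷ 0.86268 = 95.1778179626… s; 0.86268 has 5 s.f., so the result keeps min(3, 5) = 3 s.f.
Rounded to 3 significant figures: 95.2 s.

95.2 s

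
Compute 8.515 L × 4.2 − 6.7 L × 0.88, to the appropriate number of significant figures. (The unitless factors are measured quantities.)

8.515 × 4.2 = 35.763 → 36 L (2 s.f., last digit at the 10^0 place).
6.7 × 0.88 = 5.896 → 5.9 L (2 s.f., last digit at the 10^-1 place).
Difference: 29.867 L; keep the coarser place, 10^0.
Result: 3.0 × 10¹ L.

3.0 × 10¹ L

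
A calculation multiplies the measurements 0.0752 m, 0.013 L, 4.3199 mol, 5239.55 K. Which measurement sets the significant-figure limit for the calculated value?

0.0752 m → 3 s.f.; 0.013 L → 2 s.f.; 4.3199 mol → 5 s.f.; 5239.55 K → 6 s.f.
The fewest is 2 significant figures, from 0.013 L.

0.013 L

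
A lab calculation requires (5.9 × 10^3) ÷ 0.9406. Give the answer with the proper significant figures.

(5.9 × 10^3) ÷ 0.9406 = 6272.59196258…
Multiplication/division keeps the fewest significant figures: 5.9 × 10^3 → 2 s.f., 0.9406 → 4 s.f.; limit is 2.
Rounded to 2 significant figures: 6.3 × 10^3.

6.3 × 10^3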